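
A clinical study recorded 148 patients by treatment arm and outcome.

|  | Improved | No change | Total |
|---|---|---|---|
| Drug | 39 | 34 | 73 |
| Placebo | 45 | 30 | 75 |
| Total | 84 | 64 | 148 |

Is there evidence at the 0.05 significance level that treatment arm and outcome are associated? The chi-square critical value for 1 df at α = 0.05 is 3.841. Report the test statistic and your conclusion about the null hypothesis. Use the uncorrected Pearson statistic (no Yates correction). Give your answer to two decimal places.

0.65; fail to reject H₀

Grand total N = 148.
Expected counts (row total × column total / N):
  Drug, Improved: 73×84/148 = 41.432
  Drug, No change: 73×64/148 = 31.568
  Placebo, Improved: 75×84/148 = 42.568
  Placebo, No change: 75×64/148 = 32.432
Contributions (O − E)²/E:
  (39 − 41.432)²/41.432 = 0.1428
  (34 − 31.568)²/31.568 = 0.1874
  (45 − 42.568)²/42.568 = 0.1389
  (30 − 32.432)²/32.432 = 0.1824
χ² = 0.1428 + 0.1874 + 0.1389 + 0.1824 = 0.65
df = (2−1)(2−1) = 1. Since 0.65 < 3.841, fail to reject the null hypothesis of independence at α = 0.05.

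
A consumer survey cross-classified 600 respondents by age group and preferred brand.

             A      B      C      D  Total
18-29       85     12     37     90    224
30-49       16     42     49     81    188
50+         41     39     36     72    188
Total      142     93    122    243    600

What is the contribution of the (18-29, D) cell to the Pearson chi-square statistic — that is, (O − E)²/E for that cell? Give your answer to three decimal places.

0.006

Row total (18-29) = 224; column total (D) = 243; N = 600.
Expected count E = 224 × 243 / 600 = 90.7200.
Contribution = (O − E)²/E = (90 − 90.7200)² / 90.7200 = 0.006.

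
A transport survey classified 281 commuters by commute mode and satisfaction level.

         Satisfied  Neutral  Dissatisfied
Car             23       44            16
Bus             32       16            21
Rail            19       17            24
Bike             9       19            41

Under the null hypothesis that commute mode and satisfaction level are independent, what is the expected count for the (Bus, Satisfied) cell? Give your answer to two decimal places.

20.38

Row total (Bus) = 69; column total (Satisfied) = 83; grand total N = 281.
Expected count = (row total × column total) / N = 69 × 83 / 281 = 20.38.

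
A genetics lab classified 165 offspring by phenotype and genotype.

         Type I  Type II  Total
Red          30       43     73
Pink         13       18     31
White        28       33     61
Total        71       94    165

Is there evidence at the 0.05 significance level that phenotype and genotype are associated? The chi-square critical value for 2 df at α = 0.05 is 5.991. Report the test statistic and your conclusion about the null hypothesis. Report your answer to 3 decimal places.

Grand total N = 165.
Expected counts (row total × column total / N):
  Red, Type I: 73×71/165 = 31.4121
  Red, Type II: 73×94/165 = 41.5879
  Pink, Type I: 31×71/165 = 13.3394
  Pink, Type II: 31×94/165 = 17.6606
  White, Type I: 61×71/165 = 26.2485
  White, Type II: 61×94/165 = 34.7515
Contributions (O − E)²/E:
  (30 − 31.4121)²/31.4121 = 0.0635
  (43 − 41.5879)²/41.5879 = 0.0479
  (13 − 13.3394)²/13.3394 = 0.0086
  (18 − 17.6606)²/17.6606 = 0.0065
  (28 − 26.2485)²/26.2485 = 0.1169
  (33 − 34.7515)²/34.7515 = 0.0883
χ² = 0.0635 + 0.0479 + 0.0086 + 0.0065 + 0.1169 + 0.0883 = 0.332
df = (3−1)(2−1) = 2. Since 0.332 < 5.991, fail to reject the null hypothesis of independence at α = 0.05.

0.332; fail to reject H₀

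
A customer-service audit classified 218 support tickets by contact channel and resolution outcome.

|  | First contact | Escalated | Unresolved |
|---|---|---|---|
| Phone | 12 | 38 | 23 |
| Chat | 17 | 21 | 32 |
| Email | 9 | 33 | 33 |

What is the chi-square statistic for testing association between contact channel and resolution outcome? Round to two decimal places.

9.56

Row totals: 73, 70, 75. Column totals: 38, 92, 88. Grand total N = 218.
Expected counts (row total × column total / N):
  Phone, First contact: 73×38/218 = 12.725
  Phone, Escalated: 73×92/218 = 30.807
  Phone, Unresolved: 73×88/218 = 29.468
  Chat, First contact: 70×38/218 = 12.202
  Chat, Escalated: 70×92/218 = 29.541
  Chat, Unresolved: 70×88/218 = 28.257
  Email, First contact: 75×38/218 = 13.073
  Email, Escalated: 75×92/218 = 31.651
  Email, Unresolved: 75×88/218 = 30.275
Contributions (O − E)²/E:
  (12 − 12.725)²/12.725 = 0.0413
  (38 − 30.807)²/30.807 = 1.6795
  (23 − 29.468)²/29.468 = 1.4197
  (17 − 12.202)²/12.202 = 1.8866
  (21 − 29.541)²/29.541 = 2.4694
  (32 − 28.257)²/28.257 = 0.4958
  (9 − 13.073)²/13.073 = 1.2690
  (33 − 31.651)²/31.651 = 0.0575
  (33 − 30.275)²/30.275 = 0.2453
χ² = 0.0413 + 1.6795 + 1.4197 + 1.8866 + 2.4694 + 0.4958 + 1.2690 + 0.0575 + 0.2453 = 9.56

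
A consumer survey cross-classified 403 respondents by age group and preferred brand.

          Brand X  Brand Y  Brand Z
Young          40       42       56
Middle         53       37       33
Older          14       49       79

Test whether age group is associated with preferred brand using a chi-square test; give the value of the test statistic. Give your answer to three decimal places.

41.583

Row totals: 138, 123, 142. Column totals: 107, 128, 168. Grand total N = 403.
Expected counts (row total × column total / N):
  Young, Brand X: 138×107/403 = 36.6402
  Young, Brand Y: 138×128/403 = 43.8313
  Young, Brand Z: 138×168/403 = 57.5285
  Middle, Brand X: 123×107/403 = 32.6576
  Middle, Brand Y: 123×128/403 = 39.0670
  Middle, Brand Z: 123×168/403 = 51.2754
  Older, Brand X: 142×107/403 = 37.7022
  Older, Brand Y: 142×128/403 = 45.1017
  Older, Brand Z: 142×168/403 = 59.1960
Contributions (O − E)²/E:
  (40 − 36.6402)²/36.6402 = 0.3081
  (42 − 43.8313)²/43.8313 = 0.0765
  (56 − 57.5285)²/57.5285 = 0.0406
  (53 − 32.6576)²/32.6576 = 12.6713
  (37 − 39.0670)²/39.0670 = 0.1094
  (33 − 51.2754)²/51.2754 = 6.5137
  (14 − 37.7022)²/37.7022 = 14.9008
  (49 − 45.1017)²/45.1017 = 0.3369
  (79 − 59.1960)²/59.1960 = 6.6254
χ² = 0.3081 + 0.0765 + 0.0406 + 12.6713 + 0.1094 + 6.5137 + 14.9008 + 0.3369 + 6.6254 = 41.583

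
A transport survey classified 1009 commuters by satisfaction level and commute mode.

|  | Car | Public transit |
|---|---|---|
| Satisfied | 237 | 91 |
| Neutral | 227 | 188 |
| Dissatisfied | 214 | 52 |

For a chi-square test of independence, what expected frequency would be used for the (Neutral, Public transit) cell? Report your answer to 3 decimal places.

Row total (Neutral) = 415; column total (Public transit) = 331; grand total N = 1009.
Expected count = (row total × column total) / N = 415 × 331 / 1009 = 136.140.

136.140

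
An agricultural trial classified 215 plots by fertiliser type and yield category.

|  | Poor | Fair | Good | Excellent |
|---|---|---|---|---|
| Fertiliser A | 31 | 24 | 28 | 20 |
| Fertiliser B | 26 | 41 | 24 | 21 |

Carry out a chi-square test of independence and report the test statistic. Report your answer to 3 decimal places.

Row totals: 103, 112. Column totals: 57, 65, 52, 41. Grand total N = 215.
Expected counts (row total × column total / N):
  Fertiliser A, Poor: 103×57/215 = 27.3070
  Fertiliser A, Fair: 103×65/215 = 31.1395
  Fertiliser A, Good: 103×52/215 = 24.9116
  Fertiliser A, Excellent: 103×41/215 = 19.6419
  Fertiliser B, Poor: 112×57/215 = 29.6930
  Fertiliser B, Fair: 112×65/215 = 33.8605
  Fertiliser B, Good: 112×52/215 = 27.0884
  Fertiliser B, Excellent: 112×41/215 = 21.3581
Contributions (O − E)²/E:
  (31 − 27.3070)²/27.3070 = 0.4994
  (24 − 31.1395)²/31.1395 = 1.6369
  (28 − 24.9116)²/24.9116 = 0.3829
  (20 − 19.6419)²/19.6419 = 0.0065
  (26 − 29.6930)²/29.6930 = 0.4593
  (41 − 33.8605)²/33.8605 = 1.5054
  (24 − 27.0884)²/27.0884 = 0.3521
  (21 − 21.3581)²/21.3581 = 0.0060
χ² = 0.4994 + 1.6369 + 0.3829 + 0.0065 + 0.4593 + 1.5054 + 0.3521 + 0.0060 = 4.849

4.849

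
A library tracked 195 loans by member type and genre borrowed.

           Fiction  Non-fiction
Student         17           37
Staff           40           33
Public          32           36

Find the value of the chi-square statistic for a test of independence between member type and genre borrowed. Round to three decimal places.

6.884

Row totals: 54, 73, 68. Column totals: 89, 106. Grand total N = 195.
Expected counts (row total × column total / N):
  Student, Fiction: 54×89/195 = 24.6462
  Student, Non-fiction: 54×106/195 = 29.3538
  Staff, Fiction: 73×89/195 = 33.3179
  Staff, Non-fiction: 73×106/195 = 39.6821
  Public, Fiction: 68×89/195 = 31.0359
  Public, Non-fiction: 68×106/195 = 36.9641
Contributions (O − E)²/E:
  (17 − 24.6462)²/24.6462 = 2.3721
  (37 − 29.3538)²/29.3538 = 1.9917
  (40 − 33.3179)²/33.3179 = 1.3401
  (33 − 39.6821)²/39.6821 = 1.1252
  (32 − 31.0359)²/31.0359 = 0.0299
  (36 − 36.9641)²/36.9641 = 0.0251
χ² = 2.3721 + 1.9917 + 1.3401 + 1.1252 + 0.0299 + 0.0251 = 6.884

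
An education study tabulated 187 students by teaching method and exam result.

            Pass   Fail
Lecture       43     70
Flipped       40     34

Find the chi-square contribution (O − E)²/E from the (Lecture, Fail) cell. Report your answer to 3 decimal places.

Row total (Lecture) = 113; column total (Fail) = 104; N = 187.
Expected count E = 113 × 104 / 187 = 62.8449.
Contribution = (O − E)²/E = (70 − 62.8449)² / 62.8449 = 0.815.

0.815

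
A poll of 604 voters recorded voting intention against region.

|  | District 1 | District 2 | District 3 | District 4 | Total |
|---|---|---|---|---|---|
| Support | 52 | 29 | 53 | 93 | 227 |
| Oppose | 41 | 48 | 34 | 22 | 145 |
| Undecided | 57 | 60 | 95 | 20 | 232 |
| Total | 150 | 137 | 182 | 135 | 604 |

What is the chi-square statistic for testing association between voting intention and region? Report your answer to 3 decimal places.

Grand total N = 604.
Expected counts (row total × column total / N):
  Support, District 1: 227×150/604 = 56.37417
  Support, District 2: 227×137/604 = 51.48841
  Support, District 3: 227×182/604 = 68.40066
  Support, District 4: 227×135/604 = 50.73675
  Oppose, District 1: 145×150/604 = 36.00993
  Oppose, District 2: 145×137/604 = 32.88907
  Oppose, District 3: 145×182/604 = 43.69205
  Oppose, District 4: 145×135/604 = 32.40894
  Undecided, District 1: 232×150/604 = 57.61589
  Undecided, District 2: 232×137/604 = 52.62252
  Undecided, District 3: 232×182/604 = 69.90728
  Undecided, District 4: 232×135/604 = 51.85430
Contributions (O − E)²/E:
  (52 − 56.37417)²/56.37417 = 0.3394
  (29 − 51.48841)²/51.48841 = 9.8222
  (53 − 68.40066)²/68.40066 = 3.4675
  (93 − 50.73675)²/50.73675 = 35.2049
  (41 − 36.00993)²/36.00993 = 0.6915
  (48 − 32.88907)²/32.88907 = 6.9427
  (34 − 43.69205)²/43.69205 = 2.1500
  (22 − 32.40894)²/32.40894 = 3.3431
  (57 − 57.61589)²/57.61589 = 0.0066
  (60 − 52.62252)²/52.62252 = 1.0343
  (95 − 69.90728)²/69.90728 = 9.0069
  (20 − 51.85430)²/51.85430 = 19.5682
χ² = 0.3394 + 9.8222 + 3.4675 + 35.2049 + 0.6915 + 6.9427 + 2.1500 + 3.3431 + 0.0066 + 1.0343 + 9.0069 + 19.5682 = 91.577

91.577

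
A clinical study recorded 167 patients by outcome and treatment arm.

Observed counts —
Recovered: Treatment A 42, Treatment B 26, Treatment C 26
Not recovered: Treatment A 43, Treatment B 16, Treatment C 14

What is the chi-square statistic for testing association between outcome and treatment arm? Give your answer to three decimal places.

3.406

Row totals: 94, 73. Column totals: 85, 42, 40. Grand total N = 167.
Expected counts (row total × column total / N):
  Recovered, Treatment A: 94×85/167 = 47.8443
  Recovered, Treatment B: 94×42/167 = 23.6407
  Recovered, Treatment C: 94×40/167 = 22.5150
  Not recovered, Treatment A: 73×85/167 = 37.1557
  Not recovered, Treatment B: 73×42/167 = 18.3593
  Not recovered, Treatment C: 73×40/167 = 17.4850
Contributions (O − E)²/E:
  (42 − 47.8443)²/47.8443 = 0.7139
  (26 − 23.6407)²/23.6407 = 0.2355
  (26 − 22.5150)²/22.5150 = 0.5394
  (43 − 37.1557)²/37.1557 = 0.9193
  (16 − 18.3593)²/18.3593 = 0.3032
  (14 − 17.4850)²/17.4850 = 0.6946
χ² = 0.7139 + 0.2355 + 0.5394 + 0.9193 + 0.3032 + 0.6946 = 3.406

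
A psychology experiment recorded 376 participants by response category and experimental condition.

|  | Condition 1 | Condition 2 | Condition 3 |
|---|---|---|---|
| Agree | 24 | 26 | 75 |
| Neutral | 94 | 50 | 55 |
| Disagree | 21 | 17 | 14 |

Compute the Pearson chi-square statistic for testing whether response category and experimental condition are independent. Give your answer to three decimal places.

Row totals: 125, 199, 52. Column totals: 139, 93, 144. Grand total N = 376.
Expected counts (row total × column total / N):
  Agree, Condition 1: 125×139/376 = 46.2101
  Agree, Condition 2: 125×93/376 = 30.9176
  Agree, Condition 3: 125×144/376 = 47.8723
  Neutral, Condition 1: 199×139/376 = 73.5665
  Neutral, Condition 2: 199×93/376 = 49.2207
  Neutral, Condition 3: 199×144/376 = 76.2128
  Disagree, Condition 1: 52×139/376 = 19.2234
  Disagree, Condition 2: 52×93/376 = 12.8617
  Disagree, Condition 3: 52×144/376 = 19.9149
Contributions (O − E)²/E:
  (24 − 46.2101)²/46.2101 = 10.6749
  (26 − 30.9176)²/30.9176 = 0.7822
  (75 − 47.8723)²/47.8723 = 15.3724
  (94 − 73.5665)²/73.5665 = 5.6755
  (50 − 49.2207)²/49.2207 = 0.0123
  (55 − 76.2128)²/76.2128 = 5.9043
  (21 − 19.2234)²/19.2234 = 0.1642
  (17 − 12.8617)²/12.8617 = 1.3315
  (14 − 19.9149)²/19.9149 = 1.7568
χ² = 10.6749 + 0.7822 + 15.3724 + 5.6755 + 0.0123 + 5.9043 + 0.1642 + 1.3315 + 1.7568 = 41.674

41.674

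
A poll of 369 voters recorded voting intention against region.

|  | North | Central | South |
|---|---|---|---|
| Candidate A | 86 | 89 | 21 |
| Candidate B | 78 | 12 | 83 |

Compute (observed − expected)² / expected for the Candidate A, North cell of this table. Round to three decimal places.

0.014

Row total (Candidate A) = 196; column total (North) = 164; N = 369.
Expected count E = 196 × 164 / 369 = 87.1111.
Contribution = (O − E)²/E = (86 − 87.1111)² / 87.1111 = 0.014.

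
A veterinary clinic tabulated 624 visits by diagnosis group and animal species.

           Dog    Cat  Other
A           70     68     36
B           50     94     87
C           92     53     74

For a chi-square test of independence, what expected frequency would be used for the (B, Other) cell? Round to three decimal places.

Row total (B) = 231; column total (Other) = 197; grand total N = 624.
Expected count = (row total × column total) / N = 231 × 197 / 624 = 72.928.

72.928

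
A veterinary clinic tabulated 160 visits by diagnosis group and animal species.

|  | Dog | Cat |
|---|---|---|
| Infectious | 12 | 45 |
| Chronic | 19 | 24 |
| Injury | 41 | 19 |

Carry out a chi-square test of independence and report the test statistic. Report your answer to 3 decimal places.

26.418

Row totals: 57, 43, 60. Column totals: 72, 88. Grand total N = 160.
Expected counts (row total × column total / N):
  Infectious, Dog: 57×72/160 = 25.6500
  Infectious, Cat: 57×88/160 = 31.3500
  Chronic, Dog: 43×72/160 = 19.3500
  Chronic, Cat: 43×88/160 = 23.6500
  Injury, Dog: 60×72/160 = 27.0000
  Injury, Cat: 60×88/160 = 33.0000
Contributions (O − E)²/E:
  (12 − 25.6500)²/25.6500 = 7.2640
  (45 − 31.3500)²/31.3500 = 5.9433
  (19 − 19.3500)²/19.3500 = 0.0063
  (24 − 23.6500)²/23.6500 = 0.0052
  (41 − 27.0000)²/27.0000 = 7.2593
  (19 − 33.0000)²/33.0000 = 5.9394
χ² = 7.2640 + 5.9433 + 0.0063 + 0.0052 + 7.2593 + 5.9394 = 26.418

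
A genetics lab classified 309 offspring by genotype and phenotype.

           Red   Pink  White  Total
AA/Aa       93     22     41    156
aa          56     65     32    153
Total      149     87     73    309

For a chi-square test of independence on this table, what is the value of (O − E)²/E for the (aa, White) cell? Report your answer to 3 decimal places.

Row total (aa) = 153; column total (White) = 73; N = 309.
Expected count E = 153 × 73 / 309 = 36.1456.
Contribution = (O − E)²/E = (32 − 36.1456)² / 36.1456 = 0.475.

0.475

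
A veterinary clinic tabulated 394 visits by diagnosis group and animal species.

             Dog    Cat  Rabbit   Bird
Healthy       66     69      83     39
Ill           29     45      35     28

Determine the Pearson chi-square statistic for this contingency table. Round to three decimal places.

4.681

Row totals: 257, 137. Column totals: 95, 114, 118, 67. Grand total N = 394.
Expected counts (row total × column total / N):
  Healthy, Dog: 257×95/394 = 61.9670
  Healthy, Cat: 257×114/394 = 74.3604
  Healthy, Rabbit: 257×118/394 = 76.9695
  Healthy, Bird: 257×67/394 = 43.7030
  Ill, Dog: 137×95/394 = 33.0330
  Ill, Cat: 137×114/394 = 39.6396
  Ill, Rabbit: 137×118/394 = 41.0305
  Ill, Bird: 137×67/394 = 23.2970
Contributions (O − E)²/E:
  (66 − 61.9670)²/61.9670 = 0.2625
  (69 − 74.3604)²/74.3604 = 0.3864
  (83 − 76.9695)²/76.9695 = 0.4725
  (39 − 43.7030)²/43.7030 = 0.5061
  (29 − 33.0330)²/33.0330 = 0.4924
  (45 − 39.6396)²/39.6396 = 0.7249
  (35 − 41.0305)²/41.0305 = 0.8863
  (28 − 23.2970)²/23.2970 = 0.9494
χ² = 0.2625 + 0.3864 + 0.4725 + 0.5061 + 0.4924 + 0.7249 + 0.8863 + 0.9494 = 4.681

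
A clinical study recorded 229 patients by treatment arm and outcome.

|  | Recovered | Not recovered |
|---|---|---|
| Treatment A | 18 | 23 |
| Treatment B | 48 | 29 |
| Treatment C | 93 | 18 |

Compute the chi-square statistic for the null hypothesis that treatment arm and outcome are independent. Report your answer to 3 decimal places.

25.189

Row totals: 41, 77, 111. Column totals: 159, 70. Grand total N = 229.
Expected counts (row total × column total / N):
  Treatment A, Recovered: 41×159/229 = 28.4672
  Treatment A, Not recovered: 41×70/229 = 12.5328
  Treatment B, Recovered: 77×159/229 = 53.4629
  Treatment B, Not recovered: 77×70/229 = 23.5371
  Treatment C, Recovered: 111×159/229 = 77.0699
  Treatment C, Not recovered: 111×70/229 = 33.9301
Contributions (O − E)²/E:
  (18 − 28.4672)²/28.4672 = 3.8487
  (23 − 12.5328)²/12.5328 = 8.7420
  (48 − 53.4629)²/53.4629 = 0.5582
  (29 − 23.5371)²/23.5371 = 1.2679
  (93 − 77.0699)²/77.0699 = 3.2927
  (18 − 33.9301)²/33.9301 = 7.4791
χ² = 3.8487 + 8.7420 + 0.5582 + 1.2679 + 3.2927 + 7.4791 = 25.189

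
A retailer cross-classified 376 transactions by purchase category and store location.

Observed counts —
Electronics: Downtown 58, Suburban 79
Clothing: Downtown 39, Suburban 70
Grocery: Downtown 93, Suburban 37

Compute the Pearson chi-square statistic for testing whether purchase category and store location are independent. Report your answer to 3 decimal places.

36.120

Row totals: 137, 109, 130. Column totals: 190, 186. Grand total N = 376.
Expected counts (row total × column total / N):
  Electronics, Downtown: 137×190/376 = 69.2287
  Electronics, Suburban: 137×186/376 = 67.7713
  Clothing, Downtown: 109×190/376 = 55.0798
  Clothing, Suburban: 109×186/376 = 53.9202
  Grocery, Downtown: 130×190/376 = 65.6915
  Grocery, Suburban: 130×186/376 = 64.3085
Contributions (O − E)²/E:
  (58 − 69.2287)²/69.2287 = 1.8213
  (79 − 67.7713)²/67.7713 = 1.8604
  (39 − 55.0798)²/55.0798 = 4.6943
  (70 − 53.9202)²/53.9202 = 4.7952
  (93 − 65.6915)²/65.6915 = 11.3524
  (37 − 64.3085)²/64.3085 = 11.5965
χ² = 1.8213 + 1.8604 + 4.6943 + 4.7952 + 11.3524 + 11.5965 = 36.120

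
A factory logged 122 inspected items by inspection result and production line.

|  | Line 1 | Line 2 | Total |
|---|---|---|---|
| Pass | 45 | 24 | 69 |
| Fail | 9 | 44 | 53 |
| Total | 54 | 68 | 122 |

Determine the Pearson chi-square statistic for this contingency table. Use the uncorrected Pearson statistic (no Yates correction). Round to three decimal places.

28.270

Grand total N = 122.
Expected counts (row total × column total / N):
  Pass, Line 1: 69×54/122 = 30.5410
  Pass, Line 2: 69×68/122 = 38.4590
  Fail, Line 1: 53×54/122 = 23.4590
  Fail, Line 2: 53×68/122 = 29.5410
Contributions (O − E)²/E:
  (45 − 30.5410)²/30.5410 = 6.8453
  (24 − 38.4590)²/38.4590 = 5.4360
  (9 − 23.4590)²/23.4590 = 8.9118
  (44 − 29.5410)²/29.5410 = 7.0770
χ² = 6.8453 + 5.4360 + 8.9118 + 7.0770 = 28.270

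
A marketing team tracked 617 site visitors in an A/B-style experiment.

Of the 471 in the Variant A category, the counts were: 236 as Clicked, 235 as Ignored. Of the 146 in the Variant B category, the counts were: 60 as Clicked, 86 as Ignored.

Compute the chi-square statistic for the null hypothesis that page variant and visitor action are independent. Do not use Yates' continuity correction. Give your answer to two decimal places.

Row totals: 471, 146. Column totals: 296, 321. Grand total N = 617.
Expected counts (row total × column total / N):
  Variant A, Clicked: 471×296/617 = 225.958
  Variant A, Ignored: 471×321/617 = 245.042
  Variant B, Clicked: 146×296/617 = 70.042
  Variant B, Ignored: 146×321/617 = 75.958
Contributions (O − E)²/E:
  (236 − 225.958)²/225.958 = 0.4463
  (235 − 245.042)²/245.042 = 0.4115
  (60 − 70.042)²/70.042 = 1.4397
  (86 − 75.958)²/75.958 = 1.3276
χ² = 0.4463 + 0.4115 + 1.4397 + 1.3276 = 3.63

3.63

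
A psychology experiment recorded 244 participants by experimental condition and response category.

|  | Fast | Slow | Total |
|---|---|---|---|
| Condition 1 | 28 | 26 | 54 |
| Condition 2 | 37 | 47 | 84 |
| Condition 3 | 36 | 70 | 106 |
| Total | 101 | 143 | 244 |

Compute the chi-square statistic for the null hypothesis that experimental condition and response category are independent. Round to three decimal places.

Grand total N = 244.
Expected counts (row total × column total / N):
  Condition 1, Fast: 54×101/244 = 22.3525
  Condition 1, Slow: 54×143/244 = 31.6475
  Condition 2, Fast: 84×101/244 = 34.7705
  Condition 2, Slow: 84×143/244 = 49.2295
  Condition 3, Fast: 106×101/244 = 43.8770
  Condition 3, Slow: 106×143/244 = 62.1230
Contributions (O − E)²/E:
  (28 − 22.3525)²/22.3525 = 1.4269
  (26 − 31.6475)²/31.6475 = 1.0078
  (37 − 34.7705)²/34.7705 = 0.1430
  (47 − 49.2295)²/49.2295 = 0.1010
  (36 − 43.8770)²/43.8770 = 1.4141
  (70 − 62.1230)²/62.1230 = 0.9988
χ² = 1.4269 + 1.0078 + 0.1430 + 0.1010 + 1.4141 + 0.9988 = 5.092

5.092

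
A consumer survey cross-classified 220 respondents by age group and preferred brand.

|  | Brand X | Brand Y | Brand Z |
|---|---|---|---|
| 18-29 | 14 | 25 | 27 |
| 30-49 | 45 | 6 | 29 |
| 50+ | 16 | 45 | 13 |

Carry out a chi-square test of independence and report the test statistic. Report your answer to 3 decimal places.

57.055

Row totals: 66, 80, 74. Column totals: 75, 76, 69. Grand total N = 220.
Expected counts (row total × column total / N):
  18-29, Brand X: 66×75/220 = 22.5000
  18-29, Brand Y: 66×76/220 = 22.8000
  18-29, Brand Z: 66×69/220 = 20.7000
  30-49, Brand X: 80×75/220 = 27.2727
  30-49, Brand Y: 80×76/220 = 27.6364
  30-49, Brand Z: 80×69/220 = 25.0909
  50+, Brand X: 74×75/220 = 25.2273
  50+, Brand Y: 74×76/220 = 25.5636
  50+, Brand Z: 74×69/220 = 23.2091
Contributions (O − E)²/E:
  (14 − 22.5000)²/22.5000 = 3.2111
  (25 − 22.8000)²/22.8000 = 0.2123
  (27 − 20.7000)²/20.7000 = 1.9174
  (45 − 27.2727)²/27.2727 = 11.5228
  (6 − 27.6364)²/27.6364 = 16.9390
  (29 − 25.0909)²/25.0909 = 0.6090
  (16 − 25.2273)²/25.2273 = 3.3750
  (45 − 25.5636)²/25.5636 = 14.7778
  (13 − 23.2091)²/23.2091 = 4.4907
χ² = 3.2111 + 0.2123 + 1.9174 + 11.5228 + 16.9390 + 0.6090 + 3.3750 + 14.7778 + 4.4907 = 57.055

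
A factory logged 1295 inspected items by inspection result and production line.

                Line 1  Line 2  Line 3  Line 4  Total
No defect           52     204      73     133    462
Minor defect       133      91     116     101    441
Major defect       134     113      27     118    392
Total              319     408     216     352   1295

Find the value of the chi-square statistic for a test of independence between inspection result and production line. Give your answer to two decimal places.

Grand total N = 1295.
Expected counts (row total × column total / N):
  No defect, Line 1: 462×319/1295 = 113.8054
  No defect, Line 2: 462×408/1295 = 145.5568
  No defect, Line 3: 462×216/1295 = 77.0595
  No defect, Line 4: 462×352/1295 = 125.5784
  Minor defect, Line 1: 441×319/1295 = 108.6324
  Minor defect, Line 2: 441×408/1295 = 138.9405
  Minor defect, Line 3: 441×216/1295 = 73.5568
  Minor defect, Line 4: 441×352/1295 = 119.8703
  Major defect, Line 1: 392×319/1295 = 96.5622
  Major defect, Line 2: 392×408/1295 = 123.5027
  Major defect, Line 3: 392×216/1295 = 65.3838
  Major defect, Line 4: 392×352/1295 = 106.5514
Contributions (O − E)²/E:
  (52 − 113.8054)²/113.8054 = 33.5653
  (204 − 145.5568)²/145.5568 = 23.4658
  (73 − 77.0595)²/77.0595 = 0.2139
  (133 − 125.5784)²/125.5784 = 0.4386
  (133 − 108.6324)²/108.6324 = 5.4660
  (91 − 138.9405)²/138.9405 = 16.5416
  (116 − 73.5568)²/73.5568 = 24.4903
  (101 − 119.8703)²/119.8703 = 2.9706
  (134 − 96.5622)²/96.5622 = 14.5149
  (113 − 123.5027)²/123.5027 = 0.8932
  (27 − 65.3838)²/65.3838 = 22.5334
  (118 − 106.5514)²/106.5514 = 1.2301
χ² = 33.5653 + 23.4658 + 0.2139 + 0.4386 + 5.4660 + 16.5416 + 24.4903 + 2.9706 + 14.5149 + 0.8932 + 22.5334 + 1.2301 = 146.32

146.32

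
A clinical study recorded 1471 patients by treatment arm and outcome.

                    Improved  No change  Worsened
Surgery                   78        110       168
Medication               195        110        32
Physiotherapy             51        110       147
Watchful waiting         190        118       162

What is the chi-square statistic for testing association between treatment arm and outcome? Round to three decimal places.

202.604

Row totals: 356, 337, 308, 470. Column totals: 514, 448, 509. Grand total N = 1471.
Expected counts (row total × column total / N):
  Surgery, Improved: 356×514/1471 = 124.3943
  Surgery, No change: 356×448/1471 = 108.4215
  Surgery, Worsened: 356×509/1471 = 123.1842
  Medication, Improved: 337×514/1471 = 117.7553
  Medication, No change: 337×448/1471 = 102.6349
  Medication, Worsened: 337×509/1471 = 116.6098
  Physiotherapy, Improved: 308×514/1471 = 107.6220
  Physiotherapy, No change: 308×448/1471 = 93.8029
  Physiotherapy, Worsened: 308×509/1471 = 106.5751
  Watchful waiting, Improved: 470×514/1471 = 164.2284
  Watchful waiting, No change: 470×448/1471 = 143.1407
  Watchful waiting, Worsened: 470×509/1471 = 162.6309
Contributions (O − E)²/E:
  (78 − 124.3943)²/124.3943 = 17.3033
  (110 − 108.4215)²/108.4215 = 0.0230
  (168 − 123.1842)²/123.1842 = 16.3045
  (195 − 117.7553)²/117.7553 = 50.6707
  (110 − 102.6349)²/102.6349 = 0.5285
  (32 − 116.6098)²/116.6098 = 61.3912
  (51 − 107.6220)²/107.6220 = 29.7899
  (110 − 93.8029)²/93.8029 = 2.7968
  (147 − 106.5751)²/106.5751 = 15.3335
  (190 − 164.2284)²/164.2284 = 4.0442
  (118 − 143.1407)²/143.1407 = 4.4156
  (162 − 162.6309)²/162.6309 = 0.0024
χ² = 17.3033 + 0.0230 + 16.3045 + 50.6707 + 0.5285 + 61.3912 + 29.7899 + 2.7968 + 15.3335 + 4.0442 + 4.4156 + 0.0024 = 202.604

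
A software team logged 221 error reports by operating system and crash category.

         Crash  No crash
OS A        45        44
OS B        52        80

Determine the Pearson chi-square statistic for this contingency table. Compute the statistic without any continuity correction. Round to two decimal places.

Row totals: 89, 132. Column totals: 97, 124. Grand total N = 221.
Expected counts (row total × column total / N):
  OS A, Crash: 89×97/221 = 39.063
  OS A, No crash: 89×124/221 = 49.937
  OS B, Crash: 132×97/221 = 57.937
  OS B, No crash: 132×124/221 = 74.063
Contributions (O − E)²/E:
  (45 − 39.063)²/39.063 = 0.9023
  (44 − 49.937)²/49.937 = 0.7058
  (52 − 57.937)²/57.937 = 0.6084
  (80 − 74.063)²/74.063 = 0.4759
χ² = 0.9023 + 0.7058 + 0.6084 + 0.4759 = 2.69

2.69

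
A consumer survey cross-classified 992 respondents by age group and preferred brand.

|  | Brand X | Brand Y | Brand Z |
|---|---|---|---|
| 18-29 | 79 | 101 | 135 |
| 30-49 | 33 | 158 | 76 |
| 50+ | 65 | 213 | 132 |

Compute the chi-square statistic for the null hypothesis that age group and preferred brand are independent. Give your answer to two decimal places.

Row totals: 315, 267, 410. Column totals: 177, 472, 343. Grand total N = 992.
Expected counts (row total × column total / N):
  18-29, Brand X: 315×177/992 = 56.2046
  18-29, Brand Y: 315×472/992 = 149.8790
  18-29, Brand Z: 315×343/992 = 108.9163
  30-49, Brand X: 267×177/992 = 47.6401
  30-49, Brand Y: 267×472/992 = 127.0403
  30-49, Brand Z: 267×343/992 = 92.3196
  50+, Brand X: 410×177/992 = 73.1552
  50+, Brand Y: 410×472/992 = 195.0806
  50+, Brand Z: 410×343/992 = 141.7641
Contributions (O − E)²/E:
  (79 − 56.2046)²/56.2046 = 9.2453
  (101 − 149.8790)²/149.8790 = 15.9406
  (135 − 108.9163)²/108.9163 = 6.2466
  (33 − 47.6401)²/47.6401 = 4.4990
  (158 − 127.0403)²/127.0403 = 7.5449
  (76 − 92.3196)²/92.3196 = 2.8849
  (65 − 73.1552)²/73.1552 = 0.9091
  (213 − 195.0806)²/195.0806 = 1.6460
  (132 − 141.7641)²/141.7641 = 0.6725
χ² = 9.2453 + 15.9406 + 6.2466 + 4.4990 + 7.5449 + 2.8849 + 0.9091 + 1.6460 + 0.6725 = 49.59

49.59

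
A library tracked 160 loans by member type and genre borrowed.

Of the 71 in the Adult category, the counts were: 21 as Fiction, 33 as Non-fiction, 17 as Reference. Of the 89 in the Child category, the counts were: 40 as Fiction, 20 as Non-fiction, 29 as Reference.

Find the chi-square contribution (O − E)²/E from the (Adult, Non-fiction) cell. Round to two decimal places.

3.82

Row total (Adult) = 71; column total (Non-fiction) = 53; N = 160.
Expected count E = 71 × 53 / 160 = 23.519.
Contribution = (O − E)²/E = (33 − 23.519)² / 23.519 = 3.82.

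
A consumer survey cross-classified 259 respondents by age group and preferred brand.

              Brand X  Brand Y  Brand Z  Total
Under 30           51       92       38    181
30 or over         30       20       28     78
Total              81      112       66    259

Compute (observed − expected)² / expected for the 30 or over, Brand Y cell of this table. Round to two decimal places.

Row total (30 or over) = 78; column total (Brand Y) = 112; N = 259.
Expected count E = 78 × 112 / 259 = 33.730.
Contribution = (O − E)²/E = (20 − 33.730)² / 33.730 = 5.59.

5.59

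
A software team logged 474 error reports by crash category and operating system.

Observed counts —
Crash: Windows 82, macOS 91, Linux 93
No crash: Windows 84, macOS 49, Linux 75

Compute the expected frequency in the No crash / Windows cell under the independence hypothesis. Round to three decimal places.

72.844

Row total (No crash) = 208; column total (Windows) = 166; grand total N = 474.
Expected count = (row total × column total) / N = 208 × 166 / 474 = 72.844.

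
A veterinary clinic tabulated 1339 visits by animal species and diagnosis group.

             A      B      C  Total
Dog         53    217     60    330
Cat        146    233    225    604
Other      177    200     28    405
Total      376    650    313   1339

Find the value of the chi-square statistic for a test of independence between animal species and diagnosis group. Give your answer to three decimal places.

188.544

Grand total N = 1339.
Expected counts (row total × column total / N):
  Dog, A: 330×376/1339 = 92.6662
  Dog, B: 330×650/1339 = 160.1942
  Dog, C: 330×313/1339 = 77.1397
  Cat, A: 604×376/1339 = 169.6072
  Cat, B: 604×650/1339 = 293.2039
  Cat, C: 604×313/1339 = 141.1889
  Other, A: 405×376/1339 = 113.7267
  Other, B: 405×650/1339 = 196.6019
  Other, C: 405×313/1339 = 94.6714
Contributions (O − E)²/E:
  (53 − 92.6662)²/92.6662 = 16.9793
  (217 − 160.1942)²/160.1942 = 20.1437
  (60 − 77.1397)²/77.1397 = 3.8083
  (146 − 169.6072)²/169.6072 = 3.2858
  (233 − 293.2039)²/293.2039 = 12.3617
  (225 − 141.1889)²/141.1889 = 49.7511
  (177 − 113.7267)²/113.7267 = 35.2029
  (200 − 196.6019)²/196.6019 = 0.0587
  (28 − 94.6714)²/94.6714 = 46.9527
χ² = 16.9793 + 20.1437 + 3.8083 + 3.2858 + 12.3617 + 49.7511 + 35.2029 + 0.0587 + 46.9527 = 188.544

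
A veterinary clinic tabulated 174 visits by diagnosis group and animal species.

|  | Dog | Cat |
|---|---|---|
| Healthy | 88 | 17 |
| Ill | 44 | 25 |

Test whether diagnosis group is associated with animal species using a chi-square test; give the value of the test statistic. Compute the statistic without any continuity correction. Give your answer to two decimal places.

Row totals: 105, 69. Column totals: 132, 42. Grand total N = 174.
Expected counts (row total × column total / N):
  Healthy, Dog: 105×132/174 = 79.655
  Healthy, Cat: 105×42/174 = 25.345
  Ill, Dog: 69×132/174 = 52.345
  Ill, Cat: 69×42/174 = 16.655
Contributions (O − E)²/E:
  (88 − 79.655)²/79.655 = 0.8743
  (17 − 25.345)²/25.345 = 2.7476
  (44 − 52.345)²/52.345 = 1.3304
  (25 − 16.655)²/16.655 = 4.1813
χ² = 0.8743 + 2.7476 + 1.3304 + 4.1813 = 9.13

9.13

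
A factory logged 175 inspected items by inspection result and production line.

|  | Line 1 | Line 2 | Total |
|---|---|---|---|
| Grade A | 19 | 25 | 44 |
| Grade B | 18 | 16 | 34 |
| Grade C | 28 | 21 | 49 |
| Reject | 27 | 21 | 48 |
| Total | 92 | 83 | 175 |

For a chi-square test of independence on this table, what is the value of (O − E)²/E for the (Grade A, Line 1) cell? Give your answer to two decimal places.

0.74

Row total (Grade A) = 44; column total (Line 1) = 92; N = 175.
Expected count E = 44 × 92 / 175 = 23.131.
Contribution = (O − E)²/E = (19 − 23.131)² / 23.131 = 0.74.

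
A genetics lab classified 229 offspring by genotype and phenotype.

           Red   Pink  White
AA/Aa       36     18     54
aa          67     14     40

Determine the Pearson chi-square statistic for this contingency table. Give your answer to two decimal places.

Row totals: 108, 121. Column totals: 103, 32, 94. Grand total N = 229.
Expected counts (row total × column total / N):
  AA/Aa, Red: 108×103/229 = 48.576
  AA/Aa, Pink: 108×32/229 = 15.092
  AA/Aa, White: 108×94/229 = 44.332
  aa, Red: 121×103/229 = 54.424
  aa, Pink: 121×32/229 = 16.908
  aa, White: 121×94/229 = 49.668
Contributions (O − E)²/E:
  (36 − 48.576)²/48.576 = 3.2558
  (18 − 15.092)²/15.092 = 0.5603
  (54 − 44.332)²/44.332 = 2.1084
  (67 − 54.424)²/54.424 = 2.9060
  (14 − 16.908)²/16.908 = 0.5001
  (40 − 49.668)²/49.668 = 1.8819
χ² = 3.2558 + 0.5603 + 2.1084 + 2.9060 + 0.5001 + 1.8819 = 11.21

11.21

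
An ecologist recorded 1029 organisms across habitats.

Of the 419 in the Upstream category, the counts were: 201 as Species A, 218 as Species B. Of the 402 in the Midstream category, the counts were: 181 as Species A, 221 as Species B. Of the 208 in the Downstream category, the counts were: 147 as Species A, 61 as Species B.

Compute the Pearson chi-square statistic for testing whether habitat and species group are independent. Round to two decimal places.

Row totals: 419, 402, 208. Column totals: 529, 500. Grand total N = 1029.
Expected counts (row total × column total / N):
  Upstream, Species A: 419×529/1029 = 215.404
  Upstream, Species B: 419×500/1029 = 203.596
  Midstream, Species A: 402×529/1029 = 206.665
  Midstream, Species B: 402×500/1029 = 195.335
  Downstream, Species A: 208×529/1029 = 106.931
  Downstream, Species B: 208×500/1029 = 101.069
Contributions (O − E)²/E:
  (201 − 215.404)²/215.404 = 0.9632
  (218 − 203.596)²/203.596 = 1.0191
  (181 − 206.665)²/206.665 = 3.1872
  (221 − 195.335)²/195.335 = 3.3721
  (147 − 106.931)²/106.931 = 15.0146
  (61 − 101.069)²/101.069 = 15.8854
χ² = 0.9632 + 1.0191 + 3.1872 + 3.3721 + 15.0146 + 15.8854 = 39.44

39.44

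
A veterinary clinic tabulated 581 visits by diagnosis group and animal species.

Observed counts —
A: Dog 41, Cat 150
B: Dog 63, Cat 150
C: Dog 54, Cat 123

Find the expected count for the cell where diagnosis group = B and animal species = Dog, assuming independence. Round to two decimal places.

57.92

Row total (B) = 213; column total (Dog) = 158; grand total N = 581.
Expected count = (row total × column total) / N = 213 × 158 / 581 = 57.92.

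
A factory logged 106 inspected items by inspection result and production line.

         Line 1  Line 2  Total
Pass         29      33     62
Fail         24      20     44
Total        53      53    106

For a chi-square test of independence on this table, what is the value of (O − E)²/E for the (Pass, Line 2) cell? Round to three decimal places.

Row total (Pass) = 62; column total (Line 2) = 53; N = 106.
Expected count E = 62 × 53 / 106 = 31.0000.
Contribution = (O − E)²/E = (33 − 31.0000)² / 31.0000 = 0.129.

0.129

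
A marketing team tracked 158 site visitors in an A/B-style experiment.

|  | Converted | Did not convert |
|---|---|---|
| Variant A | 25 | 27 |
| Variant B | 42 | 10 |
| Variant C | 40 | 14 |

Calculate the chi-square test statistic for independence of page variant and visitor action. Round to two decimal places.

Row totals: 52, 52, 54. Column totals: 107, 51. Grand total N = 158.
Expected counts (row total × column total / N):
  Variant A, Converted: 52×107/158 = 35.2152
  Variant A, Did not convert: 52×51/158 = 16.7848
  Variant B, Converted: 52×107/158 = 35.2152
  Variant B, Did not convert: 52×51/158 = 16.7848
  Variant C, Converted: 54×107/158 = 36.5696
  Variant C, Did not convert: 54×51/158 = 17.4304
Contributions (O − E)²/E:
  (25 − 35.2152)²/35.2152 = 2.9632
  (27 − 16.7848)²/16.7848 = 6.2170
  (42 − 35.2152)²/35.2152 = 1.3072
  (10 − 16.7848)²/16.7848 = 2.7426
  (40 − 36.5696)²/36.5696 = 0.3218
  (14 − 17.4304)²/17.4304 = 0.6751
χ² = 2.9632 + 6.2170 + 1.3072 + 2.7426 + 0.3218 + 0.6751 = 14.23

14.23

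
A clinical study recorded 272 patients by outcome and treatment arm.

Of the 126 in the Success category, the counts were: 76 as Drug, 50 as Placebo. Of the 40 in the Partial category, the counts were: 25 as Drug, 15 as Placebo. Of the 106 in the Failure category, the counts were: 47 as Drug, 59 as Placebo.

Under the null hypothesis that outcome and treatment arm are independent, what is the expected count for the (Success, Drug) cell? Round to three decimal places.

Row total (Success) = 126; column total (Drug) = 148; grand total N = 272.
Expected count = (row total × column total) / N = 126 × 148 / 272 = 68.559.

68.559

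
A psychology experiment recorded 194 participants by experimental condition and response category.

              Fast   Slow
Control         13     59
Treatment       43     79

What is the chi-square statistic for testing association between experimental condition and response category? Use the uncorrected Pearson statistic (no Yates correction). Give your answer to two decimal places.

Row totals: 72, 122. Column totals: 56, 138. Grand total N = 194.
Expected counts (row total × column total / N):
  Control, Fast: 72×56/194 = 20.7835
  Control, Slow: 72×138/194 = 51.2165
  Treatment, Fast: 122×56/194 = 35.2165
  Treatment, Slow: 122×138/194 = 86.7835
Contributions (O − E)²/E:
  (13 − 20.7835)²/20.7835 = 2.9150
  (59 − 51.2165)²/51.2165 = 1.1829
  (43 − 35.2165)²/35.2165 = 1.7203
  (79 − 86.7835)²/86.7835 = 0.6981
χ² = 2.9150 + 1.1829 + 1.7203 + 0.6981 = 6.52

6.52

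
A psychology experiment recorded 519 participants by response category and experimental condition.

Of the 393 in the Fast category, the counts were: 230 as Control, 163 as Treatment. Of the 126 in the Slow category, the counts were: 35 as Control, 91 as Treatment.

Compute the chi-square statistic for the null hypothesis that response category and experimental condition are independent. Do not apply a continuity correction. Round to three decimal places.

Row totals: 393, 126. Column totals: 265, 254. Grand total N = 519.
Expected counts (row total × column total / N):
  Fast, Control: 393×265/519 = 200.66474
  Fast, Treatment: 393×254/519 = 192.33526
  Slow, Control: 126×265/519 = 64.33526
  Slow, Treatment: 126×254/519 = 61.66474
Contributions (O − E)²/E:
  (230 − 200.66474)²/200.66474 = 4.2885
  (163 − 192.33526)²/192.33526 = 4.4743
  (35 − 64.33526)²/64.33526 = 13.3761
  (91 − 61.66474)²/61.66474 = 13.9554
χ² = 4.2885 + 4.4743 + 13.3761 + 13.9554 = 36.094

36.094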